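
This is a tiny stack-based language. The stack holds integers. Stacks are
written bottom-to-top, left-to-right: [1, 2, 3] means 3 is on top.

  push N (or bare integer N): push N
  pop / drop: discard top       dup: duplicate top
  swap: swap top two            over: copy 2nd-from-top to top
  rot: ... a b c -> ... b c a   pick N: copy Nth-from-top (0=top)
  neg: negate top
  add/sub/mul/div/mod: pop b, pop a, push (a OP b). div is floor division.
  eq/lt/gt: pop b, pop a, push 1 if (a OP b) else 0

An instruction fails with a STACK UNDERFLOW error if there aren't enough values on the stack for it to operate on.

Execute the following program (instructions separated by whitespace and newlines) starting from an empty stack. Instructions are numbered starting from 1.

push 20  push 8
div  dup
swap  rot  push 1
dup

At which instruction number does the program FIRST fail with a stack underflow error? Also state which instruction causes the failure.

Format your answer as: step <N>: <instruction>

Answer: step 6: rot

Derivation:
Step 1 ('push 20'): stack = [20], depth = 1
Step 2 ('push 8'): stack = [20, 8], depth = 2
Step 3 ('div'): stack = [2], depth = 1
Step 4 ('dup'): stack = [2, 2], depth = 2
Step 5 ('swap'): stack = [2, 2], depth = 2
Step 6 ('rot'): needs 3 value(s) but depth is 2 — STACK UNDERFLOW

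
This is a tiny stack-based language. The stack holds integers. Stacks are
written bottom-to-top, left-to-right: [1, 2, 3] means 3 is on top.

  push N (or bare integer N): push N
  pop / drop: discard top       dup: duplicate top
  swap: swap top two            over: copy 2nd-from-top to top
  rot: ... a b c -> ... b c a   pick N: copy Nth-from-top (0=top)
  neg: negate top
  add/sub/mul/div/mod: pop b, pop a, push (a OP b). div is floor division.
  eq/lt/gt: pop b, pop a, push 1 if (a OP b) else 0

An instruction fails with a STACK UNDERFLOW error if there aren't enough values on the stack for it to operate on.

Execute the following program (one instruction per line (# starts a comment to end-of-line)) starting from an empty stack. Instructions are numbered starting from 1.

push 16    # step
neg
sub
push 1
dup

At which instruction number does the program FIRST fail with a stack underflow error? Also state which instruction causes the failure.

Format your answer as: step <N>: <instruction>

Answer: step 3: sub

Derivation:
Step 1 ('push 16'): stack = [16], depth = 1
Step 2 ('neg'): stack = [-16], depth = 1
Step 3 ('sub'): needs 2 value(s) but depth is 1 — STACK UNDERFLOW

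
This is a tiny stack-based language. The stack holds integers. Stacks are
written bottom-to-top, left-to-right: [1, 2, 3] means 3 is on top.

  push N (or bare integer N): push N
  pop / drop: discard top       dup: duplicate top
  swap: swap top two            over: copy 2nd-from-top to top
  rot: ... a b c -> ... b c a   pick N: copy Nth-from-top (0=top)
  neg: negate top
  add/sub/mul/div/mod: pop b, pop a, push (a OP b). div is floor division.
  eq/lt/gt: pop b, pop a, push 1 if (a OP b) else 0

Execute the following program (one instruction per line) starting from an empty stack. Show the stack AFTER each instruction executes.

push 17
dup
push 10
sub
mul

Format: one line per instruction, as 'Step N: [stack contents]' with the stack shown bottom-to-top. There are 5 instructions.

Step 1: [17]
Step 2: [17, 17]
Step 3: [17, 17, 10]
Step 4: [17, 7]
Step 5: [119]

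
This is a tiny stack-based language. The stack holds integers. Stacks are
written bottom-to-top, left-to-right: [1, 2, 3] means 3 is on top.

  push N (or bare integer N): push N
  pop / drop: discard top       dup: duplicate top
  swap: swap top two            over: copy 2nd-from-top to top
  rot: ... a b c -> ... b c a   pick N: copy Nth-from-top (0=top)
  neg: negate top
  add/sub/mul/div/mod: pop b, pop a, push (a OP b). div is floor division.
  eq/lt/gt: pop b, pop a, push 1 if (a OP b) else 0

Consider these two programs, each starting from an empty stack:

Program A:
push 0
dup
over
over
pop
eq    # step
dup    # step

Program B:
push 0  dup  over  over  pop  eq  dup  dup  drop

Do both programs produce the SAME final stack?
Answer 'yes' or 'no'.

Program A trace:
  After 'push 0': [0]
  After 'dup': [0, 0]
  After 'over': [0, 0, 0]
  After 'over': [0, 0, 0, 0]
  After 'pop': [0, 0, 0]
  After 'eq': [0, 1]
  After 'dup': [0, 1, 1]
Program A final stack: [0, 1, 1]

Program B trace:
  After 'push 0': [0]
  After 'dup': [0, 0]
  After 'over': [0, 0, 0]
  After 'over': [0, 0, 0, 0]
  After 'pop': [0, 0, 0]
  After 'eq': [0, 1]
  After 'dup': [0, 1, 1]
  After 'dup': [0, 1, 1, 1]
  After 'drop': [0, 1, 1]
Program B final stack: [0, 1, 1]
Same: yes

Answer: yes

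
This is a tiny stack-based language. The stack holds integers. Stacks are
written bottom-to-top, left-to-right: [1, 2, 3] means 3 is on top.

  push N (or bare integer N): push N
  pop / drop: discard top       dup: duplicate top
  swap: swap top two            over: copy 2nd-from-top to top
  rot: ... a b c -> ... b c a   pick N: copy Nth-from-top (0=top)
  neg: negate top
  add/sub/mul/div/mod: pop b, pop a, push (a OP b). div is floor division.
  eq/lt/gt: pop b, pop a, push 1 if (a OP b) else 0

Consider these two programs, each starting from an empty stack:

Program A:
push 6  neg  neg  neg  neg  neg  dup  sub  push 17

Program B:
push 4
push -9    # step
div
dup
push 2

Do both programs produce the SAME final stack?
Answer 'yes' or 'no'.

Program A trace:
  After 'push 6': [6]
  After 'neg': [-6]
  After 'neg': [6]
  After 'neg': [-6]
  After 'neg': [6]
  After 'neg': [-6]
  After 'dup': [-6, -6]
  After 'sub': [0]
  After 'push 17': [0, 17]
Program A final stack: [0, 17]

Program B trace:
  After 'push 4': [4]
  After 'push -9': [4, -9]
  After 'div': [-1]
  After 'dup': [-1, -1]
  After 'push 2': [-1, -1, 2]
Program B final stack: [-1, -1, 2]
Same: no

Answer: no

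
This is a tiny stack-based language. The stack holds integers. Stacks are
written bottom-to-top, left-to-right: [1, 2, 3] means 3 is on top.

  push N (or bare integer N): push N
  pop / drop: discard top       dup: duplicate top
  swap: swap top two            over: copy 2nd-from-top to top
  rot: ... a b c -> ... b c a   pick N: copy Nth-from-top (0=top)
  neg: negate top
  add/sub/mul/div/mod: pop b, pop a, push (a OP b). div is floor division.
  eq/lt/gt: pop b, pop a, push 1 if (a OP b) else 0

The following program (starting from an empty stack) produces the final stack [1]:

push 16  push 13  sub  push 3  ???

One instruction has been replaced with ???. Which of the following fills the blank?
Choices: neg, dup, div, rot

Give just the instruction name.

Answer: div

Derivation:
Stack before ???: [3, 3]
Stack after ???:  [1]
Checking each choice:
  neg: produces [3, -3]
  dup: produces [3, 3, 3]
  div: MATCH
  rot: stack underflow (need 3, have 2)


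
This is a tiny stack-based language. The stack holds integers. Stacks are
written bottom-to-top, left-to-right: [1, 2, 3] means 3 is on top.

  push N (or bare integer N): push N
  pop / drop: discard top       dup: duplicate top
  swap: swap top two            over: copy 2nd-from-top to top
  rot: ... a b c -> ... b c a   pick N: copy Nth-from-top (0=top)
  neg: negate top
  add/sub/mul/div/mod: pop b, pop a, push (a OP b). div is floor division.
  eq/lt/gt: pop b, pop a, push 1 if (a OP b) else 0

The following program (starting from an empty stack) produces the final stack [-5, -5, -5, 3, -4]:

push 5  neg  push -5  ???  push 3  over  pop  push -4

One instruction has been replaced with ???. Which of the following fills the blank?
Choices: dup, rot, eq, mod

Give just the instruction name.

Answer: dup

Derivation:
Stack before ???: [-5, -5]
Stack after ???:  [-5, -5, -5]
Checking each choice:
  dup: MATCH
  rot: stack underflow (need 3, have 2)
  eq: produces [1, 3, -4]
  mod: produces [0, 3, -4]


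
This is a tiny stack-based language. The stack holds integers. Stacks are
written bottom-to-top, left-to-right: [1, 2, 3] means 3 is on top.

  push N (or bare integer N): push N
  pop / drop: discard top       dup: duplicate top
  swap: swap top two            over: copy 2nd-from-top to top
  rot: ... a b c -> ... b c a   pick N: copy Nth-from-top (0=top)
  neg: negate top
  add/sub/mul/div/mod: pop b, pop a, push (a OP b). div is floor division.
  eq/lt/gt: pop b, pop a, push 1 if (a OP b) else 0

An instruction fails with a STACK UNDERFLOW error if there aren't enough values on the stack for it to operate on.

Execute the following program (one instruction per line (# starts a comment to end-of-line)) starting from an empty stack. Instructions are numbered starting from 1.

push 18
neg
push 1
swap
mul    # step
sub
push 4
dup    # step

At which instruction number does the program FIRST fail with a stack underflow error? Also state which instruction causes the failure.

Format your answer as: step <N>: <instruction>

Step 1 ('push 18'): stack = [18], depth = 1
Step 2 ('neg'): stack = [-18], depth = 1
Step 3 ('push 1'): stack = [-18, 1], depth = 2
Step 4 ('swap'): stack = [1, -18], depth = 2
Step 5 ('mul'): stack = [-18], depth = 1
Step 6 ('sub'): needs 2 value(s) but depth is 1 — STACK UNDERFLOW

Answer: step 6: sub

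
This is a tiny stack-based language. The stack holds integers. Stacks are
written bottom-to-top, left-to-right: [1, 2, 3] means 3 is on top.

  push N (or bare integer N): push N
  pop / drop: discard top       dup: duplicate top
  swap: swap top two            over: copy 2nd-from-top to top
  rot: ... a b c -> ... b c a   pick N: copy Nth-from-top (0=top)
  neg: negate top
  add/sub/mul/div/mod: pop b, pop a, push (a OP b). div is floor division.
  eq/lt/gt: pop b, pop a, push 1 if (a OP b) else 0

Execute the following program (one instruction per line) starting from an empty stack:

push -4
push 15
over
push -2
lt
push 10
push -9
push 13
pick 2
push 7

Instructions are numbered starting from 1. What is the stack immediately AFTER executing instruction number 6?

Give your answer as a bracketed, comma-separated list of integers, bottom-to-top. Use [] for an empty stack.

Answer: [-4, 15, 1, 10]

Derivation:
Step 1 ('push -4'): [-4]
Step 2 ('push 15'): [-4, 15]
Step 3 ('over'): [-4, 15, -4]
Step 4 ('push -2'): [-4, 15, -4, -2]
Step 5 ('lt'): [-4, 15, 1]
Step 6 ('push 10'): [-4, 15, 1, 10]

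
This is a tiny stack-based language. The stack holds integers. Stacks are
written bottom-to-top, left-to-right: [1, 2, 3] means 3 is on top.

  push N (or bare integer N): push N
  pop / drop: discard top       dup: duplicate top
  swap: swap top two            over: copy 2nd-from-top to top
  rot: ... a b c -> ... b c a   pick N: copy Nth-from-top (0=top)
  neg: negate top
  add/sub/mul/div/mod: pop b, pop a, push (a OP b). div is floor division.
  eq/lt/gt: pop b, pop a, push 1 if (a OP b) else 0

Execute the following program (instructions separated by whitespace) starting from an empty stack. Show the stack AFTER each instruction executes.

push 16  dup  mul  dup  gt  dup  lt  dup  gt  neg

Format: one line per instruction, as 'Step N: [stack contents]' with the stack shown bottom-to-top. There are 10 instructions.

Step 1: [16]
Step 2: [16, 16]
Step 3: [256]
Step 4: [256, 256]
Step 5: [0]
Step 6: [0, 0]
Step 7: [0]
Step 8: [0, 0]
Step 9: [0]
Step 10: [0]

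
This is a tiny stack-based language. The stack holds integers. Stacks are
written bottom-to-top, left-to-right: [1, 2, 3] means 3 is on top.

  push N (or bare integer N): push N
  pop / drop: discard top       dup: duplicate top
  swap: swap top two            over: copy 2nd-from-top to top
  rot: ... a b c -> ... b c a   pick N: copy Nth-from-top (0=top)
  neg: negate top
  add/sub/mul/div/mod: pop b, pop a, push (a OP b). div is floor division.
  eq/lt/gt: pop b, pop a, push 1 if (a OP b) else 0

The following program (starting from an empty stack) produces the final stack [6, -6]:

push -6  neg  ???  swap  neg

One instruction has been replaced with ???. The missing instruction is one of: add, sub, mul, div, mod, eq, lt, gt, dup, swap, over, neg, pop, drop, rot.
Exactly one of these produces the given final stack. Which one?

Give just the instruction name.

Answer: dup

Derivation:
Stack before ???: [6]
Stack after ???:  [6, 6]
The instruction that transforms [6] -> [6, 6] is: dup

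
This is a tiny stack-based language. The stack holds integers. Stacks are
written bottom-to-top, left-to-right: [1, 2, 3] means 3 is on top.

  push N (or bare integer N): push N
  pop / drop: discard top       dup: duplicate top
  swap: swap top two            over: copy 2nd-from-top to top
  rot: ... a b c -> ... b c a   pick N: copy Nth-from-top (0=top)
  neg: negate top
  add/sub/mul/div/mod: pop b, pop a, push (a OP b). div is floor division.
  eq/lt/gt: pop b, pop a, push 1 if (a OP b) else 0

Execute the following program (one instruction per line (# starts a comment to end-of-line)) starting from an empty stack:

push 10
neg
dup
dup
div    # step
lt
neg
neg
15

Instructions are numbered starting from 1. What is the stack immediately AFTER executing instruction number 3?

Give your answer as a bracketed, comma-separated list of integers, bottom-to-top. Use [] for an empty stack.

Answer: [-10, -10]

Derivation:
Step 1 ('push 10'): [10]
Step 2 ('neg'): [-10]
Step 3 ('dup'): [-10, -10]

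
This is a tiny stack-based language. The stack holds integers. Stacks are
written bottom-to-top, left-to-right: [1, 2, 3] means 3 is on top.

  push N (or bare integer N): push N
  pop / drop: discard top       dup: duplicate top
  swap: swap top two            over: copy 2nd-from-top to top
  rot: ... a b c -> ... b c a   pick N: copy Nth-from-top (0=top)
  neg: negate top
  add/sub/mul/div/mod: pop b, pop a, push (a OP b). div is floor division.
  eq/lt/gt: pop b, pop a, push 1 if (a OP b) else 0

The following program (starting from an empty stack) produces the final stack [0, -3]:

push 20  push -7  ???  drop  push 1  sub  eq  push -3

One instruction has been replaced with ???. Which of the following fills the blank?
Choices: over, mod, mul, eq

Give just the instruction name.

Answer: over

Derivation:
Stack before ???: [20, -7]
Stack after ???:  [20, -7, 20]
Checking each choice:
  over: MATCH
  mod: stack underflow (need 2, have 1)
  mul: stack underflow (need 2, have 1)
  eq: stack underflow (need 2, have 1)


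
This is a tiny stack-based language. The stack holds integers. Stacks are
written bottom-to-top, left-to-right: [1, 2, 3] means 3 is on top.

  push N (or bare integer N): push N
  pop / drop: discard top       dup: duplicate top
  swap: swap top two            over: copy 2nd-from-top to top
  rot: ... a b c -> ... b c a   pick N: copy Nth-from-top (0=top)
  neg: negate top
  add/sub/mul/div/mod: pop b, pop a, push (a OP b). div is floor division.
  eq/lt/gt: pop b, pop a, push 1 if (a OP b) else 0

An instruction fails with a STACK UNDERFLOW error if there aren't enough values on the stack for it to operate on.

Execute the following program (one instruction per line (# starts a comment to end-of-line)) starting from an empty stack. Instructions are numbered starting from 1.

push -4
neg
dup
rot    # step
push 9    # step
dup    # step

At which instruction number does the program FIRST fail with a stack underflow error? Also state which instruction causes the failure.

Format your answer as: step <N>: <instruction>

Answer: step 4: rot

Derivation:
Step 1 ('push -4'): stack = [-4], depth = 1
Step 2 ('neg'): stack = [4], depth = 1
Step 3 ('dup'): stack = [4, 4], depth = 2
Step 4 ('rot'): needs 3 value(s) but depth is 2 — STACK UNDERFLOW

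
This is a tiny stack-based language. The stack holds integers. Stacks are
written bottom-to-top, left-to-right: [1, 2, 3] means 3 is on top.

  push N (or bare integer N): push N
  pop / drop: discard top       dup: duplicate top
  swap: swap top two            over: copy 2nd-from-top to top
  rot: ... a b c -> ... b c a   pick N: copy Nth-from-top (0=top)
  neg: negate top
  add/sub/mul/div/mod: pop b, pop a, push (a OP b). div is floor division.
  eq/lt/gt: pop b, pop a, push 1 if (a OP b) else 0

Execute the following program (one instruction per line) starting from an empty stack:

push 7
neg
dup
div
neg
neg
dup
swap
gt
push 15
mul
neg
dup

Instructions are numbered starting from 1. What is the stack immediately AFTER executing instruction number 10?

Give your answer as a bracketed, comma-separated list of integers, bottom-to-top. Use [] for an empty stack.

Answer: [0, 15]

Derivation:
Step 1 ('push 7'): [7]
Step 2 ('neg'): [-7]
Step 3 ('dup'): [-7, -7]
Step 4 ('div'): [1]
Step 5 ('neg'): [-1]
Step 6 ('neg'): [1]
Step 7 ('dup'): [1, 1]
Step 8 ('swap'): [1, 1]
Step 9 ('gt'): [0]
Step 10 ('push 15'): [0, 15]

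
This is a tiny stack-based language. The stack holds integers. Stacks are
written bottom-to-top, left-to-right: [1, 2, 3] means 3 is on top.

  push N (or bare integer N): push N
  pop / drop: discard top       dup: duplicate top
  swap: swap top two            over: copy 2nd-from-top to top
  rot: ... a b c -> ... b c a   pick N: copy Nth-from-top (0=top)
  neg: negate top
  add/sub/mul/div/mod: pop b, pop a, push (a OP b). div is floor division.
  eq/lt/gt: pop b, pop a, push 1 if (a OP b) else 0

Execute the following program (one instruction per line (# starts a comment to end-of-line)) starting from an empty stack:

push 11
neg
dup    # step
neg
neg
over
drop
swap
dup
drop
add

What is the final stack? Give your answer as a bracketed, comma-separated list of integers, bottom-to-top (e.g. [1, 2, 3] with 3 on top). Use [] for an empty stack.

Answer: [-22]

Derivation:
After 'push 11': [11]
After 'neg': [-11]
After 'dup': [-11, -11]
After 'neg': [-11, 11]
After 'neg': [-11, -11]
After 'over': [-11, -11, -11]
After 'drop': [-11, -11]
After 'swap': [-11, -11]
After 'dup': [-11, -11, -11]
After 'drop': [-11, -11]
After 'add': [-22]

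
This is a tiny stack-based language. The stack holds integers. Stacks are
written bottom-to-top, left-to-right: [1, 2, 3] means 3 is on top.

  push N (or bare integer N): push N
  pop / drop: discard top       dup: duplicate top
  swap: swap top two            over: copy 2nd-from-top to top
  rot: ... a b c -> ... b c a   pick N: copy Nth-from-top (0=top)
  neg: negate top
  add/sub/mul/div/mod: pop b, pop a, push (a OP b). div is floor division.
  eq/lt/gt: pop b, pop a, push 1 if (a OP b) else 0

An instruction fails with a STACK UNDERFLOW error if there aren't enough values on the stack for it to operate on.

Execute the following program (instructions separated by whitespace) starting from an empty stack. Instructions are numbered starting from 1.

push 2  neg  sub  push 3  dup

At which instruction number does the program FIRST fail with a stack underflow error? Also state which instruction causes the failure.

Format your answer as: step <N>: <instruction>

Step 1 ('push 2'): stack = [2], depth = 1
Step 2 ('neg'): stack = [-2], depth = 1
Step 3 ('sub'): needs 2 value(s) but depth is 1 — STACK UNDERFLOW

Answer: step 3: sub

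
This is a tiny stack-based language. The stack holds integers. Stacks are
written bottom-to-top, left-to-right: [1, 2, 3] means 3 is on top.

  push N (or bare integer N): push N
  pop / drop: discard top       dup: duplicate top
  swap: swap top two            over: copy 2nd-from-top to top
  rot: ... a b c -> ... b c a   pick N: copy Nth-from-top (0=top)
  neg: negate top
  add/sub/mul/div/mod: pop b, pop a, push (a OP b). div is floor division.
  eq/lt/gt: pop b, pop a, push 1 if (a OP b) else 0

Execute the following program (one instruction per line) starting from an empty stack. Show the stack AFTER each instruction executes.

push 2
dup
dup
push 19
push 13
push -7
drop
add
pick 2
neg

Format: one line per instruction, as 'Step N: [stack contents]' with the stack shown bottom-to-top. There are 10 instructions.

Step 1: [2]
Step 2: [2, 2]
Step 3: [2, 2, 2]
Step 4: [2, 2, 2, 19]
Step 5: [2, 2, 2, 19, 13]
Step 6: [2, 2, 2, 19, 13, -7]
Step 7: [2, 2, 2, 19, 13]
Step 8: [2, 2, 2, 32]
Step 9: [2, 2, 2, 32, 2]
Step 10: [2, 2, 2, 32, -2]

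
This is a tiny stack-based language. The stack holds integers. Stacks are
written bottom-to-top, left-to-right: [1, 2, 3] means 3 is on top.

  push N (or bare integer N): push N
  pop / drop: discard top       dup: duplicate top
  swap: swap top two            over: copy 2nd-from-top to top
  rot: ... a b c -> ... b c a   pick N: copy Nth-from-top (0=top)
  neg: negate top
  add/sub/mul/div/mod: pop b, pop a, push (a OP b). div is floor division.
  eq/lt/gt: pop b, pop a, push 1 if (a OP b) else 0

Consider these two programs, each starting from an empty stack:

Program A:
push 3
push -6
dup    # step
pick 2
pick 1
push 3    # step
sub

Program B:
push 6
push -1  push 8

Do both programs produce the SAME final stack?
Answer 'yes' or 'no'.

Program A trace:
  After 'push 3': [3]
  After 'push -6': [3, -6]
  After 'dup': [3, -6, -6]
  After 'pick 2': [3, -6, -6, 3]
  After 'pick 1': [3, -6, -6, 3, -6]
  After 'push 3': [3, -6, -6, 3, -6, 3]
  After 'sub': [3, -6, -6, 3, -9]
Program A final stack: [3, -6, -6, 3, -9]

Program B trace:
  After 'push 6': [6]
  After 'push -1': [6, -1]
  After 'push 8': [6, -1, 8]
Program B final stack: [6, -1, 8]
Same: no

Answer: no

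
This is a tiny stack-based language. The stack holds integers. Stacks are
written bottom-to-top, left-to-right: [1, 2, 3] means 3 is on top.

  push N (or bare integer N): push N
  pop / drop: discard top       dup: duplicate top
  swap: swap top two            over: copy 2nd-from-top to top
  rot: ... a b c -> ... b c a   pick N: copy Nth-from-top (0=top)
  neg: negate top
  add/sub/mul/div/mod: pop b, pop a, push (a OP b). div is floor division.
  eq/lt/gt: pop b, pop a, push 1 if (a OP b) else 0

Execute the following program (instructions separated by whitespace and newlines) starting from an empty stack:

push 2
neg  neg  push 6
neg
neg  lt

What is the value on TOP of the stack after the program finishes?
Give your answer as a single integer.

After 'push 2': [2]
After 'neg': [-2]
After 'neg': [2]
After 'push 6': [2, 6]
After 'neg': [2, -6]
After 'neg': [2, 6]
After 'lt': [1]

Answer: 1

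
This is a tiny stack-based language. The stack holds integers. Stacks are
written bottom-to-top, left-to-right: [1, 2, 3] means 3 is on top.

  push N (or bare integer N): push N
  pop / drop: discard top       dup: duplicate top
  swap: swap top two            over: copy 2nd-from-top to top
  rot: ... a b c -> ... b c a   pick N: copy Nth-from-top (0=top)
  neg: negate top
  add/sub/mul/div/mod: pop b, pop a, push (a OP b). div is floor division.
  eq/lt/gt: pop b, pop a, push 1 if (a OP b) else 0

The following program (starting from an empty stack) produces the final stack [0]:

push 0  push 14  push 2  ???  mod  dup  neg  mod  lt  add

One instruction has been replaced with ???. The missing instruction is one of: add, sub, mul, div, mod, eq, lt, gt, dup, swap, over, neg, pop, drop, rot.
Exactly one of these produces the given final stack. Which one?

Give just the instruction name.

Answer: over

Derivation:
Stack before ???: [0, 14, 2]
Stack after ???:  [0, 14, 2, 14]
The instruction that transforms [0, 14, 2] -> [0, 14, 2, 14] is: over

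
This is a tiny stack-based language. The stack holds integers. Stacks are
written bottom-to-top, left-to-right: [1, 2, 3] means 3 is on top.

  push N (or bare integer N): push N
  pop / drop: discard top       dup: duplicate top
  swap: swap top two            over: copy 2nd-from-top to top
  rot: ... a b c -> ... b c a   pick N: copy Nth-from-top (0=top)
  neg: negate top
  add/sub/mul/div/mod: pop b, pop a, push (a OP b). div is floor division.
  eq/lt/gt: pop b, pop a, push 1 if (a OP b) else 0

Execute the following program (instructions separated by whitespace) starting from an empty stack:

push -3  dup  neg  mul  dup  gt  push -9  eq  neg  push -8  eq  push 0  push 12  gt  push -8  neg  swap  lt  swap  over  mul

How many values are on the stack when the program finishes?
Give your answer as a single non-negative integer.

After 'push -3': stack = [-3] (depth 1)
After 'dup': stack = [-3, -3] (depth 2)
After 'neg': stack = [-3, 3] (depth 2)
After 'mul': stack = [-9] (depth 1)
After 'dup': stack = [-9, -9] (depth 2)
After 'gt': stack = [0] (depth 1)
After 'push -9': stack = [0, -9] (depth 2)
After 'eq': stack = [0] (depth 1)
After 'neg': stack = [0] (depth 1)
After 'push -8': stack = [0, -8] (depth 2)
  ...
After 'push 0': stack = [0, 0] (depth 2)
After 'push 12': stack = [0, 0, 12] (depth 3)
After 'gt': stack = [0, 0] (depth 2)
After 'push -8': stack = [0, 0, -8] (depth 3)
After 'neg': stack = [0, 0, 8] (depth 3)
After 'swap': stack = [0, 8, 0] (depth 3)
After 'lt': stack = [0, 0] (depth 2)
After 'swap': stack = [0, 0] (depth 2)
After 'over': stack = [0, 0, 0] (depth 3)
After 'mul': stack = [0, 0] (depth 2)

Answer: 2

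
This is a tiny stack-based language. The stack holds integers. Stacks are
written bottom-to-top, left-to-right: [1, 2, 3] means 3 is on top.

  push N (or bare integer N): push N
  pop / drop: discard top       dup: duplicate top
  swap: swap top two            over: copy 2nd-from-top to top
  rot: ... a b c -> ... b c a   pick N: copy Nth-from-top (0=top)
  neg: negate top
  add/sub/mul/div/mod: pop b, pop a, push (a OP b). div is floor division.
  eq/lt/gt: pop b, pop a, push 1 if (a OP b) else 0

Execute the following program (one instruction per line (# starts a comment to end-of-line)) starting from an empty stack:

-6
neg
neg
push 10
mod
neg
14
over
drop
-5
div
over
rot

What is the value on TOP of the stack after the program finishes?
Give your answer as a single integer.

After 'push -6': [-6]
After 'neg': [6]
After 'neg': [-6]
After 'push 10': [-6, 10]
After 'mod': [4]
After 'neg': [-4]
After 'push 14': [-4, 14]
After 'over': [-4, 14, -4]
After 'drop': [-4, 14]
After 'push -5': [-4, 14, -5]
After 'div': [-4, -3]
After 'over': [-4, -3, -4]
After 'rot': [-3, -4, -4]

Answer: -4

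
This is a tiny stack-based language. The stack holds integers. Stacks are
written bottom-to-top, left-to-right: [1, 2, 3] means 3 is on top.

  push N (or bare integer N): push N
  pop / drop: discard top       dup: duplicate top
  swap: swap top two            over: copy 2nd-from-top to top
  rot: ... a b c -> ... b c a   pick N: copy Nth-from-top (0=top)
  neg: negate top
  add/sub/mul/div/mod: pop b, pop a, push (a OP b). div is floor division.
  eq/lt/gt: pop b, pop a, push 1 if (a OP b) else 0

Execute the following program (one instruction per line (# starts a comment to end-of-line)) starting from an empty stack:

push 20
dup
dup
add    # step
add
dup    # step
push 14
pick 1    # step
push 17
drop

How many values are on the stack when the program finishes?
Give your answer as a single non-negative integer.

After 'push 20': stack = [20] (depth 1)
After 'dup': stack = [20, 20] (depth 2)
After 'dup': stack = [20, 20, 20] (depth 3)
After 'add': stack = [20, 40] (depth 2)
After 'add': stack = [60] (depth 1)
After 'dup': stack = [60, 60] (depth 2)
After 'push 14': stack = [60, 60, 14] (depth 3)
After 'pick 1': stack = [60, 60, 14, 60] (depth 4)
After 'push 17': stack = [60, 60, 14, 60, 17] (depth 5)
After 'drop': stack = [60, 60, 14, 60] (depth 4)

Answer: 4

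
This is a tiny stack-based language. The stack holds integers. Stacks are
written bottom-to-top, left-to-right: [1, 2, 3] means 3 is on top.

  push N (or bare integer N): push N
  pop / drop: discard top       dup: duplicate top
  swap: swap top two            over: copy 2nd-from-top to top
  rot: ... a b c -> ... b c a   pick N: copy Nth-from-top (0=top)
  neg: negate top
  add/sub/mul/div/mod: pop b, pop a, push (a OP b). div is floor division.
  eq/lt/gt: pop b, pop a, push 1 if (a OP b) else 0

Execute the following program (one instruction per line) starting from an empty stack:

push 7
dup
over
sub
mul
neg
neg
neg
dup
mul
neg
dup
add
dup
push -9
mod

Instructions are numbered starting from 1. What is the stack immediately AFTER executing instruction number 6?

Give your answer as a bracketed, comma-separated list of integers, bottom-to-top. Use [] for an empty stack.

Answer: [0]

Derivation:
Step 1 ('push 7'): [7]
Step 2 ('dup'): [7, 7]
Step 3 ('over'): [7, 7, 7]
Step 4 ('sub'): [7, 0]
Step 5 ('mul'): [0]
Step 6 ('neg'): [0]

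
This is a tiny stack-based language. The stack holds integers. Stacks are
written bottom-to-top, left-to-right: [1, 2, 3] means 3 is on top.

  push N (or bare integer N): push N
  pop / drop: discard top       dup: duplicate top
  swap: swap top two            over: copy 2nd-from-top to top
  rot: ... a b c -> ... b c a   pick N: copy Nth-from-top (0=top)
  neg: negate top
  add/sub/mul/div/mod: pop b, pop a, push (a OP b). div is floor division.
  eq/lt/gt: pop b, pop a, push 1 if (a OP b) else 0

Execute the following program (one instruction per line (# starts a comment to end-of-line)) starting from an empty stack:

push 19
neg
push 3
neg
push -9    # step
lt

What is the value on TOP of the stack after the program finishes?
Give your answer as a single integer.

After 'push 19': [19]
After 'neg': [-19]
After 'push 3': [-19, 3]
After 'neg': [-19, -3]
After 'push -9': [-19, -3, -9]
After 'lt': [-19, 0]

Answer: 0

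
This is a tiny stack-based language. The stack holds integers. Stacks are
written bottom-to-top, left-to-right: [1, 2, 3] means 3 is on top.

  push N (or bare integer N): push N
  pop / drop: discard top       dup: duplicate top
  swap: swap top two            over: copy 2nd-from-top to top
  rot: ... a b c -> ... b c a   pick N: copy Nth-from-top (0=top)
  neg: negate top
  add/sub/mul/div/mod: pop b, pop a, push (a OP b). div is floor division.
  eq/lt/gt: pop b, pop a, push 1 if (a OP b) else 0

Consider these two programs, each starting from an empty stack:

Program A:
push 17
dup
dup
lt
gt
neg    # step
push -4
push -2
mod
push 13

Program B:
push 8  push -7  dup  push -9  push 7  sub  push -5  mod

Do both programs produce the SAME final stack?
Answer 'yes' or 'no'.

Answer: no

Derivation:
Program A trace:
  After 'push 17': [17]
  After 'dup': [17, 17]
  After 'dup': [17, 17, 17]
  After 'lt': [17, 0]
  After 'gt': [1]
  After 'neg': [-1]
  After 'push -4': [-1, -4]
  After 'push -2': [-1, -4, -2]
  After 'mod': [-1, 0]
  After 'push 13': [-1, 0, 13]
Program A final stack: [-1, 0, 13]

Program B trace:
  After 'push 8': [8]
  After 'push -7': [8, -7]
  After 'dup': [8, -7, -7]
  After 'push -9': [8, -7, -7, -9]
  After 'push 7': [8, -7, -7, -9, 7]
  After 'sub': [8, -7, -7, -16]
  After 'push -5': [8, -7, -7, -16, -5]
  After 'mod': [8, -7, -7, -1]
Program B final stack: [8, -7, -7, -1]
Same: no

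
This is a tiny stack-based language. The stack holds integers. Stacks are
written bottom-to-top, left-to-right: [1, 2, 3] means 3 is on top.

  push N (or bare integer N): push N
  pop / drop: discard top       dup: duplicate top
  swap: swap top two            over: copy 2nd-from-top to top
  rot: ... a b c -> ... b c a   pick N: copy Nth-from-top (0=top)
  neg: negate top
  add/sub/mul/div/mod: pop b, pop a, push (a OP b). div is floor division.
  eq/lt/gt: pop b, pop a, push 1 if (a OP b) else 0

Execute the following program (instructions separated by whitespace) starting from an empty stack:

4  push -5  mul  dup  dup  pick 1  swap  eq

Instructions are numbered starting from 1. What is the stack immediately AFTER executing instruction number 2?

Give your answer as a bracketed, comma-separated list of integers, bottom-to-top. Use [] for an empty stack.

Answer: [4, -5]

Derivation:
Step 1 ('4'): [4]
Step 2 ('push -5'): [4, -5]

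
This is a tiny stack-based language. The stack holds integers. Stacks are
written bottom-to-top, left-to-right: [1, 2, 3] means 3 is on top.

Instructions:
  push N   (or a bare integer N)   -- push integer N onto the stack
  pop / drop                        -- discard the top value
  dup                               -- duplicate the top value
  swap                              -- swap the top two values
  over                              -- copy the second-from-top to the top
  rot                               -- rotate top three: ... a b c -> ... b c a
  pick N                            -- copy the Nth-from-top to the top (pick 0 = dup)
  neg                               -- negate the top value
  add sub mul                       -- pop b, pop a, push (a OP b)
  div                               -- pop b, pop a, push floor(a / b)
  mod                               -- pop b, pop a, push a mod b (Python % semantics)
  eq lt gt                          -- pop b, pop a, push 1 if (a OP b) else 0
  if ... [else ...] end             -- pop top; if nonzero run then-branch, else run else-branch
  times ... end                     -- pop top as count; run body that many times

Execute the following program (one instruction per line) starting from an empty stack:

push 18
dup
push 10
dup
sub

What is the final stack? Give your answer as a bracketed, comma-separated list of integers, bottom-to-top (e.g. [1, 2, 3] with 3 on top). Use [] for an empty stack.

After 'push 18': [18]
After 'dup': [18, 18]
After 'push 10': [18, 18, 10]
After 'dup': [18, 18, 10, 10]
After 'sub': [18, 18, 0]

Answer: [18, 18, 0]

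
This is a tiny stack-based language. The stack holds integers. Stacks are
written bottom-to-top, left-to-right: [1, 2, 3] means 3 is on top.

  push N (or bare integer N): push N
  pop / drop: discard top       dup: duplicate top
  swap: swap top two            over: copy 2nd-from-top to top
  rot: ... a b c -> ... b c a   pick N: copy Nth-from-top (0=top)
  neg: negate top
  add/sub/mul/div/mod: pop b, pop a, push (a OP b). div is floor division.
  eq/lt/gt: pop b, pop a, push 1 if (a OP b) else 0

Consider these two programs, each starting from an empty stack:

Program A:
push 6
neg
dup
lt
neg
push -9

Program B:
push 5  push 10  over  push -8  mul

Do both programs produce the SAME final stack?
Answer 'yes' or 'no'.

Program A trace:
  After 'push 6': [6]
  After 'neg': [-6]
  After 'dup': [-6, -6]
  After 'lt': [0]
  After 'neg': [0]
  After 'push -9': [0, -9]
Program A final stack: [0, -9]

Program B trace:
  After 'push 5': [5]
  After 'push 10': [5, 10]
  After 'over': [5, 10, 5]
  After 'push -8': [5, 10, 5, -8]
  After 'mul': [5, 10, -40]
Program B final stack: [5, 10, -40]
Same: no

Answer: no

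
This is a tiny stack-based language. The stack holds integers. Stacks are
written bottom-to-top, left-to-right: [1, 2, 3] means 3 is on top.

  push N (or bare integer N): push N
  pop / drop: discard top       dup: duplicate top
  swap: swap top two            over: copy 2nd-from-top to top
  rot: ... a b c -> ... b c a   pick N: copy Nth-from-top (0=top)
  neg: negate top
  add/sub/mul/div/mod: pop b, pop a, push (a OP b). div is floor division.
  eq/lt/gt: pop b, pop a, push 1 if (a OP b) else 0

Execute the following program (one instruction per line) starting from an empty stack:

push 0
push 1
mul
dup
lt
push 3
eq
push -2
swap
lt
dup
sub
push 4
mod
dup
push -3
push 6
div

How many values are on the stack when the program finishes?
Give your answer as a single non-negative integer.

Answer: 3

Derivation:
After 'push 0': stack = [0] (depth 1)
After 'push 1': stack = [0, 1] (depth 2)
After 'mul': stack = [0] (depth 1)
After 'dup': stack = [0, 0] (depth 2)
After 'lt': stack = [0] (depth 1)
After 'push 3': stack = [0, 3] (depth 2)
After 'eq': stack = [0] (depth 1)
After 'push -2': stack = [0, -2] (depth 2)
After 'swap': stack = [-2, 0] (depth 2)
After 'lt': stack = [1] (depth 1)
After 'dup': stack = [1, 1] (depth 2)
After 'sub': stack = [0] (depth 1)
After 'push 4': stack = [0, 4] (depth 2)
After 'mod': stack = [0] (depth 1)
After 'dup': stack = [0, 0] (depth 2)
After 'push -3': stack = [0, 0, -3] (depth 3)
After 'push 6': stack = [0, 0, -3, 6] (depth 4)
After 'div': stack = [0, 0, -1] (depth 3)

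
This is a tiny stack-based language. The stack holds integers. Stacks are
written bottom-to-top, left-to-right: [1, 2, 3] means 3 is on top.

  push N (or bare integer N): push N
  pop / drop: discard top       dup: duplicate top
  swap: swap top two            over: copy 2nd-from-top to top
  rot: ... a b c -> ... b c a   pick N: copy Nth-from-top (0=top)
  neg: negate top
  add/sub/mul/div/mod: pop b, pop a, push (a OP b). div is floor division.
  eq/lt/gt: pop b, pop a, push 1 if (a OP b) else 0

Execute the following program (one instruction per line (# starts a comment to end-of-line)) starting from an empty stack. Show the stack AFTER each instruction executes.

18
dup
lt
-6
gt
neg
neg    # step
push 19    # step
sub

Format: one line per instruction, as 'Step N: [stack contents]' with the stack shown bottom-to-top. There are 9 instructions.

Step 1: [18]
Step 2: [18, 18]
Step 3: [0]
Step 4: [0, -6]
Step 5: [1]
Step 6: [-1]
Step 7: [1]
Step 8: [1, 19]
Step 9: [-18]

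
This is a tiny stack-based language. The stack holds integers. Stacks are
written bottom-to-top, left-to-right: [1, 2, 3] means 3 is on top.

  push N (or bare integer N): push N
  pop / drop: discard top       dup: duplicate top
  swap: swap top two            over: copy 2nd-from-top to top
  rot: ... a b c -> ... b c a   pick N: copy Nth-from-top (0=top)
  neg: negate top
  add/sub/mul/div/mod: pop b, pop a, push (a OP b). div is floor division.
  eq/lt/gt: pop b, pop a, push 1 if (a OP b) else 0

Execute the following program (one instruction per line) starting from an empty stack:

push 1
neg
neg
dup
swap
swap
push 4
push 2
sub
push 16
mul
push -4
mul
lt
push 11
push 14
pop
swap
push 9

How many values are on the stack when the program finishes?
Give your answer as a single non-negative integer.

After 'push 1': stack = [1] (depth 1)
After 'neg': stack = [-1] (depth 1)
After 'neg': stack = [1] (depth 1)
After 'dup': stack = [1, 1] (depth 2)
After 'swap': stack = [1, 1] (depth 2)
After 'swap': stack = [1, 1] (depth 2)
After 'push 4': stack = [1, 1, 4] (depth 3)
After 'push 2': stack = [1, 1, 4, 2] (depth 4)
After 'sub': stack = [1, 1, 2] (depth 3)
After 'push 16': stack = [1, 1, 2, 16] (depth 4)
After 'mul': stack = [1, 1, 32] (depth 3)
After 'push -4': stack = [1, 1, 32, -4] (depth 4)
After 'mul': stack = [1, 1, -128] (depth 3)
After 'lt': stack = [1, 0] (depth 2)
After 'push 11': stack = [1, 0, 11] (depth 3)
After 'push 14': stack = [1, 0, 11, 14] (depth 4)
After 'pop': stack = [1, 0, 11] (depth 3)
After 'swap': stack = [1, 11, 0] (depth 3)
After 'push 9': stack = [1, 11, 0, 9] (depth 4)

Answer: 4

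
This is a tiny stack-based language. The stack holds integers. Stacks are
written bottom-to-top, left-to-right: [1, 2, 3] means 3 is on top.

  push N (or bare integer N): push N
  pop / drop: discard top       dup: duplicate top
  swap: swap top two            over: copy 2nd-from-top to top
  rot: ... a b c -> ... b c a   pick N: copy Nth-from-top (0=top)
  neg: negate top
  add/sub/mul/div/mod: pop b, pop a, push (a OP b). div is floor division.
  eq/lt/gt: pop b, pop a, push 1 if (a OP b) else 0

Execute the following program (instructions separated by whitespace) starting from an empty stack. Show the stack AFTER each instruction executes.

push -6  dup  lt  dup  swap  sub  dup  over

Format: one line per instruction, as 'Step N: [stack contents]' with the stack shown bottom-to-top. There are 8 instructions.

Step 1: [-6]
Step 2: [-6, -6]
Step 3: [0]
Step 4: [0, 0]
Step 5: [0, 0]
Step 6: [0]
Step 7: [0, 0]
Step 8: [0, 0, 0]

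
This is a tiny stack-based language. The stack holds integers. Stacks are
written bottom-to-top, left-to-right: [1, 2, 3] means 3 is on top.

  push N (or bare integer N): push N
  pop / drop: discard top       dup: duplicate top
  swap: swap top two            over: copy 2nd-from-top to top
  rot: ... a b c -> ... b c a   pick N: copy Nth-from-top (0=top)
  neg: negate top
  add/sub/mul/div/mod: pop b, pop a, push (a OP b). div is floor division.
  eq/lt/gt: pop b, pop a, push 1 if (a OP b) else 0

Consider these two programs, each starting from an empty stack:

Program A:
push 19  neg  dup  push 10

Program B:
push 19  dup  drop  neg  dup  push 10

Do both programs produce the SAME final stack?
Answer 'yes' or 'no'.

Answer: yes

Derivation:
Program A trace:
  After 'push 19': [19]
  After 'neg': [-19]
  After 'dup': [-19, -19]
  After 'push 10': [-19, -19, 10]
Program A final stack: [-19, -19, 10]

Program B trace:
  After 'push 19': [19]
  After 'dup': [19, 19]
  After 'drop': [19]
  After 'neg': [-19]
  After 'dup': [-19, -19]
  After 'push 10': [-19, -19, 10]
Program B final stack: [-19, -19, 10]
Same: yes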